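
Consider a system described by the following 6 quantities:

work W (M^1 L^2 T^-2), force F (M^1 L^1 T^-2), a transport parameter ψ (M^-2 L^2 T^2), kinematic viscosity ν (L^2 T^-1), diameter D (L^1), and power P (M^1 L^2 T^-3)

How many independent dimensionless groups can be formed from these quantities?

There are 6 variables and 3 base dimensions (M, L, T).
The dimension matrix has rank 3.
Independent dimensionless groups: 6 − 3 = 3.

3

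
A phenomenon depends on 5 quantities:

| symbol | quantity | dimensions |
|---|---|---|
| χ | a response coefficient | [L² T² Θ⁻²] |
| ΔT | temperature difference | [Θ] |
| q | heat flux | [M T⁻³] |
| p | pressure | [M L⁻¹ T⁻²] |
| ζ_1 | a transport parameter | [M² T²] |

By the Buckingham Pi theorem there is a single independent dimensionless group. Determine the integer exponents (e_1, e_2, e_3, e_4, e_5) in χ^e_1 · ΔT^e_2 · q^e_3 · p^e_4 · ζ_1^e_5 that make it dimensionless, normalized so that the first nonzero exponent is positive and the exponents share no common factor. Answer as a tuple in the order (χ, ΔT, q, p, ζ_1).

M: e_1·(0) + e_2·(0) + e_3·(1) + e_4·(1) + e_5·(2) = 0
L: e_1·(2) + e_2·(0) + e_3·(0) + e_4·(-1) + e_5·(0) = 0
T: e_1·(2) + e_2·(0) + e_3·(-3) + e_4·(-2) + e_5·(2) = 0
Θ: e_1·(-2) + e_2·(1) + e_3·(0) + e_4·(0) + e_5·(0) = 0
Solving this homogeneous linear system for the smallest-integer solution (first nonzero entry positive) gives (2, 4, -2, 4, -1).

(2, 4, -2, 4, -1)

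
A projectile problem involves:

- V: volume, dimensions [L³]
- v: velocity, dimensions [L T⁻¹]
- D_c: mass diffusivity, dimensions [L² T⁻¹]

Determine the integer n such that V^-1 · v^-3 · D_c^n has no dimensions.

3

Balance the L exponent: (2)·n from D_c, plus −(3) − 3·(1) = -6 from the rest, must sum to zero.
2n − 6 = 0, so n = 3.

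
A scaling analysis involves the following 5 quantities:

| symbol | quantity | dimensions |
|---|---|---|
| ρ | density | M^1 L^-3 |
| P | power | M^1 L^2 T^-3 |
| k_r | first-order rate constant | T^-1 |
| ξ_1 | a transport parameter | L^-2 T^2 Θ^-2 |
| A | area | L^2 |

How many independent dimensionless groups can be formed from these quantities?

There are 5 variables and 4 base dimensions (M, L, T, Θ).
The dimension matrix has rank 4.
Independent dimensionless groups: 5 − 4 = 1.

1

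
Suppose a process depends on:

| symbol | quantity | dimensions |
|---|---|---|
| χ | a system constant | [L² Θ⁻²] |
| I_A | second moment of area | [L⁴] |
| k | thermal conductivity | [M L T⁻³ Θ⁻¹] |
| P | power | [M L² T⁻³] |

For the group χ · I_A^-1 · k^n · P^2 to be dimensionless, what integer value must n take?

Balance the M exponent: (1)·n from k, plus (0) − (0) + 2·(1) = 2 from the rest, must sum to zero.
n + 2 = 0, so n = -2.

-2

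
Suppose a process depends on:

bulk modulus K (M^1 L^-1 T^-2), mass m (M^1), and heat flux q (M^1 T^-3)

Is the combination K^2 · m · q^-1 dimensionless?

Sum the exponent of each base dimension across the product:
  M: 2·[K]_M + [m]_M − [q]_M = 2·(1) + (1) − (1) = 2
  L: 2·[K]_L + [m]_L − [q]_L = 2·(-1) + (0) − (0) = -2
  T: 2·[K]_T + [m]_T − [q]_T = 2·(-2) + (0) − (-3) = -1
Net dimensions [M² L⁻² T⁻¹] ≠ [1] — not dimensionless.

no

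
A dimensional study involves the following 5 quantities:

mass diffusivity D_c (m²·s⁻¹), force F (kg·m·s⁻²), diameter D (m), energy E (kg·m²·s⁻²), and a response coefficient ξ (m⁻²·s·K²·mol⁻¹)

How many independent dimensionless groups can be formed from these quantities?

There are 5 variables and 5 base dimensions (M, L, T, Θ, N).
The dimension matrix has rank 4 (less than 5: the dimension vectors are linearly dependent).
Independent dimensionless groups: 5 − 4 = 1.

1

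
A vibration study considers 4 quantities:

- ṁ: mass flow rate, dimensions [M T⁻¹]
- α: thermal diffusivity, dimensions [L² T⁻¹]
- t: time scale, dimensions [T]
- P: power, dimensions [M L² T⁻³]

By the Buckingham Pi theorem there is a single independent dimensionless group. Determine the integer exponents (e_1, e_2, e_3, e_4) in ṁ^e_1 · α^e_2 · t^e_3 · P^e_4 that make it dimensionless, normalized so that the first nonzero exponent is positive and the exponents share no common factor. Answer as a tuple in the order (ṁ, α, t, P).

M: e_1·(1) + e_2·(0) + e_3·(0) + e_4·(1) = 0
L: e_1·(0) + e_2·(2) + e_3·(0) + e_4·(2) = 0
T: e_1·(-1) + e_2·(-1) + e_3·(1) + e_4·(-3) = 0
Solving this homogeneous linear system for the smallest-integer solution (first nonzero entry positive) gives (1, 1, -1, -1).

(1, 1, -1, -1)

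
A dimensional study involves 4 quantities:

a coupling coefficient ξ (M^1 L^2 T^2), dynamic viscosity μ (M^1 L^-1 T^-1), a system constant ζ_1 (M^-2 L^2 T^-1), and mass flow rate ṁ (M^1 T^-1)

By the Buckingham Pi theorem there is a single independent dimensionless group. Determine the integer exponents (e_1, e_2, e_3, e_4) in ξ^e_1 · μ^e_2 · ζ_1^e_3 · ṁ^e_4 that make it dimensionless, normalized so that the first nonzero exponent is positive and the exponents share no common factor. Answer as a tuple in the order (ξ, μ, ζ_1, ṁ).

(1, 4, 1, -3)

M: e_1·(1) + e_2·(1) + e_3·(-2) + e_4·(1) = 0
L: e_1·(2) + e_2·(-1) + e_3·(2) + e_4·(0) = 0
T: e_1·(2) + e_2·(-1) + e_3·(-1) + e_4·(-1) = 0
Solving this homogeneous linear system for the smallest-integer solution (first nonzero entry positive) gives (1, 4, 1, -3).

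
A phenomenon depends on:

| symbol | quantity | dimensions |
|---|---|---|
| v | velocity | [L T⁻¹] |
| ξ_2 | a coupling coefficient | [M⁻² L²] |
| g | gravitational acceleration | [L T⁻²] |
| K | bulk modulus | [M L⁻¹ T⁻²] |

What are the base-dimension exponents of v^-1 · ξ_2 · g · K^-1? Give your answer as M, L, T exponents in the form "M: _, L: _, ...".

Collect each base-dimension exponent across the product:
  M: −(0) + (-2) + (0) − (1) = -3
  L: −(1) + (2) + (1) − (-1) = 3
  T: −(-1) + (0) + (-2) − (-2) = 1
So the dimensions are [M⁻³ L³ T].

M: -3, L: 3, T: 1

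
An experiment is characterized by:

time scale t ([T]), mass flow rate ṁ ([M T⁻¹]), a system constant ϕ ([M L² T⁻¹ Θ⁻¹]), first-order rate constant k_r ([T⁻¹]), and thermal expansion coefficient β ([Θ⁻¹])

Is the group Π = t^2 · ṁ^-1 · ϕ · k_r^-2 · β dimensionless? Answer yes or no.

no

Sum the exponent of each base dimension across the product:
  M: 2·[t]_M − [ṁ]_M + [ϕ]_M − 2·[k_r]_M + [β]_M = 2·(0) − (1) + (1) − 2·(0) + (0) = 0
  L: 2·[t]_L − [ṁ]_L + [ϕ]_L − 2·[k_r]_L + [β]_L = 2·(0) − (0) + (2) − 2·(0) + (0) = 2
  T: 2·[t]_T − [ṁ]_T + [ϕ]_T − 2·[k_r]_T + [β]_T = 2·(1) − (-1) + (-1) − 2·(-1) + (0) = 4
  Θ: 2·[t]_Θ − [ṁ]_Θ + [ϕ]_Θ − 2·[k_r]_Θ + [β]_Θ = 2·(0) − (0) + (-1) − 2·(0) + (-1) = -2
Net dimensions [L² T⁴ Θ⁻²] ≠ [1] — not dimensionless.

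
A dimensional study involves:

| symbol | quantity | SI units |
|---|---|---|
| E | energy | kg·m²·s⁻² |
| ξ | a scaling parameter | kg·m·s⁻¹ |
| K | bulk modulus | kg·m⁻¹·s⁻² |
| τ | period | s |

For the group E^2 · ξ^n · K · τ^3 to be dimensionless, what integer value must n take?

-3

Balance the M exponent: (1)·n from ξ, plus 2·(1) + (1) + 3·(0) = 3 from the rest, must sum to zero.
n + 3 = 0, so n = -3.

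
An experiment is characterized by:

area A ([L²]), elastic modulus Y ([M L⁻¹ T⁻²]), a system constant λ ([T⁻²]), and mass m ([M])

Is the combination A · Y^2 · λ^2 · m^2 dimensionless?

Sum the exponent of each base dimension across the product:
  M: [A]_M + 2·[Y]_M + 2·[λ]_M + 2·[m]_M = (0) + 2·(1) + 2·(0) + 2·(1) = 4
  L: [A]_L + 2·[Y]_L + 2·[λ]_L + 2·[m]_L = (2) + 2·(-1) + 2·(0) + 2·(0) = 0
  T: [A]_T + 2·[Y]_T + 2·[λ]_T + 2·[m]_T = (0) + 2·(-2) + 2·(-2) + 2·(0) = -8
Net dimensions [M⁴ T⁻⁸] ≠ [1] — not dimensionless.

no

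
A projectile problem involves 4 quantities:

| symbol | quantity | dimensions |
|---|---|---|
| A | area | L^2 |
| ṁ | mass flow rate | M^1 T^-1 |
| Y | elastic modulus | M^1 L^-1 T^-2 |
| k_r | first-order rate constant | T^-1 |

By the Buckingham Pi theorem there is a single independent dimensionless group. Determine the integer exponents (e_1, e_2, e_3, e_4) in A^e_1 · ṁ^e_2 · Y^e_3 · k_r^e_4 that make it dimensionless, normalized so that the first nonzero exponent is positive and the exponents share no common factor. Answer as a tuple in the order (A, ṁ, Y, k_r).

(1, -2, 2, -2)

M: e_1·(0) + e_2·(1) + e_3·(1) + e_4·(0) = 0
L: e_1·(2) + e_2·(0) + e_3·(-1) + e_4·(0) = 0
T: e_1·(0) + e_2·(-1) + e_3·(-2) + e_4·(-1) = 0
Solving this homogeneous linear system for the smallest-integer solution (first nonzero entry positive) gives (1, -2, 2, -2).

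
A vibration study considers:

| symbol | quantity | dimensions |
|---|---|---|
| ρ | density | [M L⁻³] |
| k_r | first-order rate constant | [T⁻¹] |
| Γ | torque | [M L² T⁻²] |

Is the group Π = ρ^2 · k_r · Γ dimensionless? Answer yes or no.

no

Sum the exponent of each base dimension across the product:
  M: 2·[ρ]_M + [k_r]_M + [Γ]_M = 2·(1) + (0) + (1) = 3
  L: 2·[ρ]_L + [k_r]_L + [Γ]_L = 2·(-3) + (0) + (2) = -4
  T: 2·[ρ]_T + [k_r]_T + [Γ]_T = 2·(0) + (-1) + (-2) = -3
Net dimensions [M³ L⁻⁴ T⁻³] ≠ [1] — not dimensionless.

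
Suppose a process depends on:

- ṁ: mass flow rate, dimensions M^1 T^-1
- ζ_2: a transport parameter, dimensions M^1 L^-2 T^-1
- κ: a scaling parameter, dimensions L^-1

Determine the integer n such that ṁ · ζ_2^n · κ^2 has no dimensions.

-1

Balance the M exponent: (1)·n from ζ_2, plus (1) + 2·(0) = 1 from the rest, must sum to zero.
n + 1 = 0, so n = -1.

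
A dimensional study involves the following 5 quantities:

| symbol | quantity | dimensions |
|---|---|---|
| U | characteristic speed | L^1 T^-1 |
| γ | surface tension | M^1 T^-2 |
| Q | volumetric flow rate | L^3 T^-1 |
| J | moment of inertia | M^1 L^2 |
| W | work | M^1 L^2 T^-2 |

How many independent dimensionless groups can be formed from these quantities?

There are 5 variables and 3 base dimensions (M, L, T).
The dimension matrix has rank 3.
Independent dimensionless groups: 5 − 3 = 2.

2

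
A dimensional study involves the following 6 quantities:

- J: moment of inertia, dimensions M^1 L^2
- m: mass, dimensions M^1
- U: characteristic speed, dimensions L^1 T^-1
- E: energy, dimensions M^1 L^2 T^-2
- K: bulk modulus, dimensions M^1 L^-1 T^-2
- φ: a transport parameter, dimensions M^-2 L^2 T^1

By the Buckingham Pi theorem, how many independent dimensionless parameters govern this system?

3

There are 6 variables and 3 base dimensions (M, L, T).
The dimension matrix has rank 3.
Independent dimensionless groups: 6 − 3 = 3.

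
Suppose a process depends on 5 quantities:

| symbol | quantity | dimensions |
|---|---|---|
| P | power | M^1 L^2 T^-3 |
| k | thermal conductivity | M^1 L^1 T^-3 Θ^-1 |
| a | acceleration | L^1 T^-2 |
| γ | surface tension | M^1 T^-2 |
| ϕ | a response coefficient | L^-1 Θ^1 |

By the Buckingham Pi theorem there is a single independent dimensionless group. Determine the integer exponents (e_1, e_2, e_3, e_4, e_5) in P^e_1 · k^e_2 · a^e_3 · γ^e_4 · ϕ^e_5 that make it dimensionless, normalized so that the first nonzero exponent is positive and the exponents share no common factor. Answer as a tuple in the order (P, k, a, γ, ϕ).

(1, 3, -2, -4, 3)

M: e_1·(1) + e_2·(1) + e_3·(0) + e_4·(1) + e_5·(0) = 0
L: e_1·(2) + e_2·(1) + e_3·(1) + e_4·(0) + e_5·(-1) = 0
T: e_1·(-3) + e_2·(-3) + e_3·(-2) + e_4·(-2) + e_5·(0) = 0
Θ: e_1·(0) + e_2·(-1) + e_3·(0) + e_4·(0) + e_5·(1) = 0
Solving this homogeneous linear system for the smallest-integer solution (first nonzero entry positive) gives (1, 3, -2, -4, 3).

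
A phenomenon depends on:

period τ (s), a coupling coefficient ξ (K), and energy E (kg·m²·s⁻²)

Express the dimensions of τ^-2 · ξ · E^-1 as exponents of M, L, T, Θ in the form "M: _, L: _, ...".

M: -1, L: -2, T: 0, Θ: 1

Collect each base-dimension exponent across the product:
  M: −2·(0) + (0) − (1) = -1
  L: −2·(0) + (0) − (2) = -2
  T: −2·(1) + (0) − (-2) = 0
  Θ: −2·(0) + (1) − (0) = 1
So the dimensions are [M⁻¹ L⁻² Θ].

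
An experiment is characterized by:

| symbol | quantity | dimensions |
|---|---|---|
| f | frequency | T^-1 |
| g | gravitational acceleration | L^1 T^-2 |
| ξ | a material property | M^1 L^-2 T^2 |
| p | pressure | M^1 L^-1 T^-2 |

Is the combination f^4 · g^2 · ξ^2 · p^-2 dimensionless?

Sum the exponent of each base dimension across the product:
  M: 4·[f]_M + 2·[g]_M + 2·[ξ]_M − 2·[p]_M = 4·(0) + 2·(0) + 2·(1) − 2·(1) = 0
  L: 4·[f]_L + 2·[g]_L + 2·[ξ]_L − 2·[p]_L = 4·(0) + 2·(1) + 2·(-2) − 2·(-1) = 0
  T: 4·[f]_T + 2·[g]_T + 2·[ξ]_T − 2·[p]_T = 4·(-1) + 2·(-2) + 2·(2) − 2·(-2) = 0
All base exponents vanish — dimensionless.

yes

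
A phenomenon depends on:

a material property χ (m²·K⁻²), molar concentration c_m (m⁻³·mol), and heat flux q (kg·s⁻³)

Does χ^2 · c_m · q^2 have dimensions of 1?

no

Sum the exponent of each base dimension across the product:
  M: 2·[χ]_M + [c_m]_M + 2·[q]_M = 2·(0) + (0) + 2·(1) = 2
  L: 2·[χ]_L + [c_m]_L + 2·[q]_L = 2·(2) + (-3) + 2·(0) = 1
  T: 2·[χ]_T + [c_m]_T + 2·[q]_T = 2·(0) + (0) + 2·(-3) = -6
  Θ: 2·[χ]_Θ + [c_m]_Θ + 2·[q]_Θ = 2·(-2) + (0) + 2·(0) = -4
  N: 2·[χ]_N + [c_m]_N + 2·[q]_N = 2·(0) + (1) + 2·(0) = 1
Net dimensions [M² L T⁻⁶ Θ⁻⁴ N] ≠ [1] — not dimensionless.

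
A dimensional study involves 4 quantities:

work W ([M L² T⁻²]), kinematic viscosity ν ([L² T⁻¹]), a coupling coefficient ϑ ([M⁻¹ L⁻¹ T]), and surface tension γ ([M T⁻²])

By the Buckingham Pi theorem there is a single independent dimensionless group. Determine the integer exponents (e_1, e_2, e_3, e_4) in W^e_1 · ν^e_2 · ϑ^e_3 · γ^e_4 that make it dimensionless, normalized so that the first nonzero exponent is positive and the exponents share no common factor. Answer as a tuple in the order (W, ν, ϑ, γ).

(3, -2, 2, -1)

M: e_1·(1) + e_2·(0) + e_3·(-1) + e_4·(1) = 0
L: e_1·(2) + e_2·(2) + e_3·(-1) + e_4·(0) = 0
T: e_1·(-2) + e_2·(-1) + e_3·(1) + e_4·(-2) = 0
Solving this homogeneous linear system for the smallest-integer solution (first nonzero entry positive) gives (3, -2, 2, -1).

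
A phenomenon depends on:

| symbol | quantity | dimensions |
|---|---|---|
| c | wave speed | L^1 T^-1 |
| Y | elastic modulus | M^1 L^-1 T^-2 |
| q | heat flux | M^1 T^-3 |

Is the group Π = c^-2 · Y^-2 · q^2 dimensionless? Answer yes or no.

Sum the exponent of each base dimension across the product:
  M: −2·[c]_M − 2·[Y]_M + 2·[q]_M = −2·(0) − 2·(1) + 2·(1) = 0
  L: −2·[c]_L − 2·[Y]_L + 2·[q]_L = −2·(1) − 2·(-1) + 2·(0) = 0
  T: −2·[c]_T − 2·[Y]_T + 2·[q]_T = −2·(-1) − 2·(-2) + 2·(-3) = 0
All base exponents vanish — dimensionless.

yes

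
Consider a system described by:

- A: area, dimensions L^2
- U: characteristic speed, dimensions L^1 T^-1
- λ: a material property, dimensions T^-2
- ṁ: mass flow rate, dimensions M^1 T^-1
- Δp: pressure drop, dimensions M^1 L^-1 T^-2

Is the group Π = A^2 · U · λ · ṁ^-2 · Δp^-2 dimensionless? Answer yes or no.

no

Sum the exponent of each base dimension across the product:
  M: 2·[A]_M + [U]_M + [λ]_M − 2·[ṁ]_M − 2·[Δp]_M = 2·(0) + (0) + (0) − 2·(1) − 2·(1) = -4
  L: 2·[A]_L + [U]_L + [λ]_L − 2·[ṁ]_L − 2·[Δp]_L = 2·(2) + (1) + (0) − 2·(0) − 2·(-1) = 7
  T: 2·[A]_T + [U]_T + [λ]_T − 2·[ṁ]_T − 2·[Δp]_T = 2·(0) + (-1) + (-2) − 2·(-1) − 2·(-2) = 3
Net dimensions [M⁻⁴ L⁷ T³] ≠ [1] — not dimensionless.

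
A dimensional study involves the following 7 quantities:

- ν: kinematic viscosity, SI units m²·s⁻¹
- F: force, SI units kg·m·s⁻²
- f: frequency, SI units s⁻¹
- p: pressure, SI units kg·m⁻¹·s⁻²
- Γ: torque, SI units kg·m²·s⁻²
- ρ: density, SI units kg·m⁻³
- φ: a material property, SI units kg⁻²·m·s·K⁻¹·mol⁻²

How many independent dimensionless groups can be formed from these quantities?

There are 7 variables and 5 base dimensions (M, L, T, Θ, N).
The dimension matrix has rank 4 (less than 5: the dimension vectors are linearly dependent).
Independent dimensionless groups: 7 − 4 = 3.

3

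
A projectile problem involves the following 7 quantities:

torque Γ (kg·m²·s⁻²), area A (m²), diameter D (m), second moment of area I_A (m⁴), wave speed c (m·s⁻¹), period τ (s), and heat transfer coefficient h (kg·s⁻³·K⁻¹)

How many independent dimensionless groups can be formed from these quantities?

There are 7 variables and 4 base dimensions (M, L, T, Θ).
The dimension matrix has rank 4.
Independent dimensionless groups: 7 − 4 = 3.

3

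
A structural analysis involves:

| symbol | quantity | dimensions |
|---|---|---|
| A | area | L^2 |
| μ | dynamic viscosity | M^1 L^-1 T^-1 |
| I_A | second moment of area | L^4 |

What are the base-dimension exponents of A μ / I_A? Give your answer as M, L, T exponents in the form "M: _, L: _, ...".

Collect each base-dimension exponent across the product:
  M: (0) + (1) − (0) = 1
  L: (2) + (-1) − (4) = -3
  T: (0) + (-1) − (0) = -1
So the dimensions are [M L⁻³ T⁻¹].

M: 1, L: -3, T: -1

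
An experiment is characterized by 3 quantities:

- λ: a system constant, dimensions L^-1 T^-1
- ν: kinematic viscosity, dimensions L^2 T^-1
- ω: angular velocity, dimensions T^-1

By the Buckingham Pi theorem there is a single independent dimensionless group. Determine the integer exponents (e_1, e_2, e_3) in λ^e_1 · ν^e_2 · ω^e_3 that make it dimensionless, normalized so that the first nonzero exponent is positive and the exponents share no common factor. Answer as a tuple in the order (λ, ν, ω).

(2, 1, -3)

L: e_1·(-1) + e_2·(2) + e_3·(0) = 0
T: e_1·(-1) + e_2·(-1) + e_3·(-1) = 0
Solving this homogeneous linear system for the smallest-integer solution (first nonzero entry positive) gives (2, 1, -3).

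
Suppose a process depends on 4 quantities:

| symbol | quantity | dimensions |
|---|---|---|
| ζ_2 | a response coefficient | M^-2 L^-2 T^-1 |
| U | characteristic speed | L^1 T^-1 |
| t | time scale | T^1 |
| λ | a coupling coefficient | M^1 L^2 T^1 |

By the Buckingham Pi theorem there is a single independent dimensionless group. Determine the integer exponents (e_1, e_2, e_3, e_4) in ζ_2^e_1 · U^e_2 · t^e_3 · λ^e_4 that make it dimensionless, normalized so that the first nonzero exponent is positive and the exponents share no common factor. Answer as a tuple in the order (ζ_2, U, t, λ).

M: e_1·(-2) + e_2·(0) + e_3·(0) + e_4·(1) = 0
L: e_1·(-2) + e_2·(1) + e_3·(0) + e_4·(2) = 0
T: e_1·(-1) + e_2·(-1) + e_3·(1) + e_4·(1) = 0
Solving this homogeneous linear system for the smallest-integer solution (first nonzero entry positive) gives (1, -2, -3, 2).

(1, -2, -3, 2)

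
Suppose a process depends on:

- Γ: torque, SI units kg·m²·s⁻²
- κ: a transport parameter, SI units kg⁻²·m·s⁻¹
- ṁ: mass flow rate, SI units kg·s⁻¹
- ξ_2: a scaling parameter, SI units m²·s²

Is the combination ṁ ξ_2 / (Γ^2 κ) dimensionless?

no

Sum the exponent of each base dimension across the product:
  M: −2·[Γ]_M − [κ]_M + [ṁ]_M + [ξ_2]_M = −2·(1) − (-2) + (1) + (0) = 1
  L: −2·[Γ]_L − [κ]_L + [ṁ]_L + [ξ_2]_L = −2·(2) − (1) + (0) + (2) = -3
  T: −2·[Γ]_T − [κ]_T + [ṁ]_T + [ξ_2]_T = −2·(-2) − (-1) + (-1) + (2) = 6
Net dimensions [M L⁻³ T⁶] ≠ [1] — not dimensionless.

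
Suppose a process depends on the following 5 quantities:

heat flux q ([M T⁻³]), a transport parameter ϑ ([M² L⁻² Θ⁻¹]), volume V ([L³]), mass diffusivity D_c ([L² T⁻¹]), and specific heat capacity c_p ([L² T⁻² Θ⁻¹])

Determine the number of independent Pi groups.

There are 5 variables and 4 base dimensions (M, L, T, Θ).
The dimension matrix has rank 4.
Independent dimensionless groups: 5 − 4 = 1.

1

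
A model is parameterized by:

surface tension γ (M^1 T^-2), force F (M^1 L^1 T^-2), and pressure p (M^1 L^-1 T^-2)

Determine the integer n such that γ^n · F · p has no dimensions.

-2

Balance the M exponent: (1)·n from γ, plus (1) + (1) = 2 from the rest, must sum to zero.
n + 2 = 0, so n = -2.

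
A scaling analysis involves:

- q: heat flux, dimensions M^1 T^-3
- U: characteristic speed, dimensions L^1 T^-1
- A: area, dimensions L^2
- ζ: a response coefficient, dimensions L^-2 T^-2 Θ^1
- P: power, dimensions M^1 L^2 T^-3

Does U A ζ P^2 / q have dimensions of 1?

no

Sum the exponent of each base dimension across the product:
  M: −[q]_M + [U]_M + [A]_M + [ζ]_M + 2·[P]_M = −(1) + (0) + (0) + (0) + 2·(1) = 1
  L: −[q]_L + [U]_L + [A]_L + [ζ]_L + 2·[P]_L = −(0) + (1) + (2) + (-2) + 2·(2) = 5
  T: −[q]_T + [U]_T + [A]_T + [ζ]_T + 2·[P]_T = −(-3) + (-1) + (0) + (-2) + 2·(-3) = -6
  Θ: −[q]_Θ + [U]_Θ + [A]_Θ + [ζ]_Θ + 2·[P]_Θ = −(0) + (0) + (0) + (1) + 2·(0) = 1
Net dimensions [M L⁵ T⁻⁶ Θ] ≠ [1] — not dimensionless.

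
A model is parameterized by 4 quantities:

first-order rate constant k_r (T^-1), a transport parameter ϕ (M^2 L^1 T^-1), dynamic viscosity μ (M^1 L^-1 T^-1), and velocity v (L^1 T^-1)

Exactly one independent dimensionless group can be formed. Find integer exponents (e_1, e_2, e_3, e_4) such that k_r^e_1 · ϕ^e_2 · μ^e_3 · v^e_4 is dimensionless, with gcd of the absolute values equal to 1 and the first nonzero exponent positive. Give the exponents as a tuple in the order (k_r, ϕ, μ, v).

(4, 1, -2, -3)

M: e_1·(0) + e_2·(2) + e_3·(1) + e_4·(0) = 0
L: e_1·(0) + e_2·(1) + e_3·(-1) + e_4·(1) = 0
T: e_1·(-1) + e_2·(-1) + e_3·(-1) + e_4·(-1) = 0
Solving this homogeneous linear system for the smallest-integer solution (first nonzero entry positive) gives (4, 1, -2, -3).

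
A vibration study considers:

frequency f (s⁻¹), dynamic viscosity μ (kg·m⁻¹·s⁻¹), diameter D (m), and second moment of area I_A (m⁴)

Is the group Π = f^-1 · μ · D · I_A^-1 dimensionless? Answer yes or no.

Sum the exponent of each base dimension across the product:
  M: −[f]_M + [μ]_M + [D]_M − [I_A]_M = −(0) + (1) + (0) − (0) = 1
  L: −[f]_L + [μ]_L + [D]_L − [I_A]_L = −(0) + (-1) + (1) − (4) = -4
  T: −[f]_T + [μ]_T + [D]_T − [I_A]_T = −(-1) + (-1) + (0) − (0) = 0
Net dimensions [M L⁻⁴] ≠ [1] — not dimensionless.

no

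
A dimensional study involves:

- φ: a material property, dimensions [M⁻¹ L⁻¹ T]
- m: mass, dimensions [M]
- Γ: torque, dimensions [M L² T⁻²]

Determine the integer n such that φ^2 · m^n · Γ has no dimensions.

Balance the M exponent: (1)·n from m, plus 2·(-1) + (1) = -1 from the rest, must sum to zero.
n − 1 = 0, so n = 1.

1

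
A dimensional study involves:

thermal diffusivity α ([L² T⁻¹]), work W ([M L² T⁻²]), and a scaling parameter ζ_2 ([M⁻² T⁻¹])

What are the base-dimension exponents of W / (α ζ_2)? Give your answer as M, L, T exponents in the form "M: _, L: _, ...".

Collect each base-dimension exponent across the product:
  M: −(0) + (1) − (-2) = 3
  L: −(2) + (2) − (0) = 0
  T: −(-1) + (-2) − (-1) = 0
So the dimensions are [M³].

M: 3, L: 0, T: 0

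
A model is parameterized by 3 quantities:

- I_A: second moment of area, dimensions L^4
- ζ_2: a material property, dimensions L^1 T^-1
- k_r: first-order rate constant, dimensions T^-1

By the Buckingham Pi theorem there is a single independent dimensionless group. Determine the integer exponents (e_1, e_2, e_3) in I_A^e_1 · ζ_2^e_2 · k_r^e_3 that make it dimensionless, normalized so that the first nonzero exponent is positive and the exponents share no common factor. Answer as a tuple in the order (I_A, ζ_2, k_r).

(1, -4, 4)

L: e_1·(4) + e_2·(1) + e_3·(0) = 0
T: e_1·(0) + e_2·(-1) + e_3·(-1) = 0
Solving this homogeneous linear system for the smallest-integer solution (first nonzero entry positive) gives (1, -4, 4).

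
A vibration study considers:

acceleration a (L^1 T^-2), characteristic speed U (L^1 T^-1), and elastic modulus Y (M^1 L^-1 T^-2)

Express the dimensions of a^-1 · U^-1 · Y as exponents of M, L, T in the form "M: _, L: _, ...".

M: 1, L: -3, T: 1

Collect each base-dimension exponent across the product:
  M: −(0) − (0) + (1) = 1
  L: −(1) − (1) + (-1) = -3
  T: −(-2) − (-1) + (-2) = 1
So the dimensions are [M L⁻³ T].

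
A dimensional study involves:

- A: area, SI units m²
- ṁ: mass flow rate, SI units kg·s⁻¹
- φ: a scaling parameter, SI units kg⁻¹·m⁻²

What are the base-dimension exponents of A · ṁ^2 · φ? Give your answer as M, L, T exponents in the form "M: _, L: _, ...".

M: 1, L: 0, T: -2

Collect each base-dimension exponent across the product:
  M: (0) + 2·(1) + (-1) = 1
  L: (2) + 2·(0) + (-2) = 0
  T: (0) + 2·(-1) + (0) = -2
So the dimensions are [M T⁻²].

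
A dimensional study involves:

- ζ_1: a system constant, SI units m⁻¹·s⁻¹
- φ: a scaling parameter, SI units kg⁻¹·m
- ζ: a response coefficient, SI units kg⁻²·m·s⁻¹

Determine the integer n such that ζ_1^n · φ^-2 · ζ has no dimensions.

Balance the L exponent: (-1)·n from ζ_1, plus −2·(1) + (1) = -1 from the rest, must sum to zero.
−n − 1 = 0, so n = -1.

-1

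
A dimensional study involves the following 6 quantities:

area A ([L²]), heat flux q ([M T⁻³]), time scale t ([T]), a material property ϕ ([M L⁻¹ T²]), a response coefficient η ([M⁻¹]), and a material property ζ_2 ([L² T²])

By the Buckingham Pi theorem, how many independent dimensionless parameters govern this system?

3

There are 6 variables and 3 base dimensions (M, L, T).
The dimension matrix has rank 3.
Independent dimensionless groups: 6 − 3 = 3.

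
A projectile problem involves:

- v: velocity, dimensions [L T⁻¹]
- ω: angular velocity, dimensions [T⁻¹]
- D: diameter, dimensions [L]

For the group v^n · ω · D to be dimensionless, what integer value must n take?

Balance the L exponent: (1)·n from v, plus (0) + (1) = 1 from the rest, must sum to zero.
n + 1 = 0, so n = -1.

-1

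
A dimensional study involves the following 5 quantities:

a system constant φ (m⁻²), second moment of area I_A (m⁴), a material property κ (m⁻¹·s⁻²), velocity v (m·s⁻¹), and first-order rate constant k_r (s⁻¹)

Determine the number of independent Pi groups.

There are 5 variables and 2 base dimensions (L, T).
The dimension matrix has rank 2.
Independent dimensionless groups: 5 − 2 = 3.

3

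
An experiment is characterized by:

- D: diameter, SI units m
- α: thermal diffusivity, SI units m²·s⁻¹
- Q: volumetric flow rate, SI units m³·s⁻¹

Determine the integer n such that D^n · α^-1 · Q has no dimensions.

-1

Balance the L exponent: (1)·n from D, plus −(2) + (3) = 1 from the rest, must sum to zero.
n + 1 = 0, so n = -1.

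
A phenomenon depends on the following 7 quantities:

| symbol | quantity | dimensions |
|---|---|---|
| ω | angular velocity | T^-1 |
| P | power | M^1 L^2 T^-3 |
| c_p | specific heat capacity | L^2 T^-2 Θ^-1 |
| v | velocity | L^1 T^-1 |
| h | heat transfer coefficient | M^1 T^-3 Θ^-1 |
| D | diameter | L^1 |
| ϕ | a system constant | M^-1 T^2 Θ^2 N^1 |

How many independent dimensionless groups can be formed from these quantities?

There are 7 variables and 5 base dimensions (M, L, T, Θ, N).
The dimension matrix has rank 5.
Independent dimensionless groups: 7 − 5 = 2.

2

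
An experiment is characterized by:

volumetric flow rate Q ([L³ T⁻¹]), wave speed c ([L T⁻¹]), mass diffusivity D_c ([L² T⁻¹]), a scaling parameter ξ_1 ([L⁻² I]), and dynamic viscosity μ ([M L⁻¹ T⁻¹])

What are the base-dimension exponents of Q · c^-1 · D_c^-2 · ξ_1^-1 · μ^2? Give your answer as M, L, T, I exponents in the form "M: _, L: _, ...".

Collect each base-dimension exponent across the product:
  M: (0) − (0) − 2·(0) − (0) + 2·(1) = 2
  L: (3) − (1) − 2·(2) − (-2) + 2·(-1) = -2
  T: (-1) − (-1) − 2·(-1) − (0) + 2·(-1) = 0
  I: (0) − (0) − 2·(0) − (1) + 2·(0) = -1
So the dimensions are [M² L⁻² I⁻¹].

M: 2, L: -2, T: 0, I: -1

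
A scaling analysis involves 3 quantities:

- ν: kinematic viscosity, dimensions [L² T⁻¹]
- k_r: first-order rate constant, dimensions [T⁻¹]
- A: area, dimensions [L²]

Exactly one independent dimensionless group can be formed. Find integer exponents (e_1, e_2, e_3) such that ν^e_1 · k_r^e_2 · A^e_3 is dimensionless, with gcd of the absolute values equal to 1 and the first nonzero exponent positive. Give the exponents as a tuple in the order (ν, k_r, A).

(1, -1, -1)

L: e_1·(2) + e_2·(0) + e_3·(2) = 0
T: e_1·(-1) + e_2·(-1) + e_3·(0) = 0
Solving this homogeneous linear system for the smallest-integer solution (first nonzero entry positive) gives (1, -1, -1).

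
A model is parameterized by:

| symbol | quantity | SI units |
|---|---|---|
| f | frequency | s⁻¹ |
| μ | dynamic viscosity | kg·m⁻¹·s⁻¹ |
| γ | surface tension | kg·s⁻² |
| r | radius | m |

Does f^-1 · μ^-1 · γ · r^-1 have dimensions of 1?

Sum the exponent of each base dimension across the product:
  M: −[f]_M − [μ]_M + [γ]_M − [r]_M = −(0) − (1) + (1) − (0) = 0
  L: −[f]_L − [μ]_L + [γ]_L − [r]_L = −(0) − (-1) + (0) − (1) = 0
  T: −[f]_T − [μ]_T + [γ]_T − [r]_T = −(-1) − (-1) + (-2) − (0) = 0
All base exponents vanish — dimensionless.

yes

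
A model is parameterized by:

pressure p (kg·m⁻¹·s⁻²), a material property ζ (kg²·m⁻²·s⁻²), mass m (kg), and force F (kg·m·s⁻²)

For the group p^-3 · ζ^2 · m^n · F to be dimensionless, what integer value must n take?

-2

Balance the M exponent: (1)·n from m, plus −3·(1) + 2·(2) + (1) = 2 from the rest, must sum to zero.
n + 2 = 0, so n = -2.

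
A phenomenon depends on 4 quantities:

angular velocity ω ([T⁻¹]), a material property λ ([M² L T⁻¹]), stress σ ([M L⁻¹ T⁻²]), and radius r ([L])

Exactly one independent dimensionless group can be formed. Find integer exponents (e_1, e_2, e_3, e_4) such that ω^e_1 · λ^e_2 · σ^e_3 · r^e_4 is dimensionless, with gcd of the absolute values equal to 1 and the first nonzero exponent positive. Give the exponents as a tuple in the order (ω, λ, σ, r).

M: e_1·(0) + e_2·(2) + e_3·(1) + e_4·(0) = 0
L: e_1·(0) + e_2·(1) + e_3·(-1) + e_4·(1) = 0
T: e_1·(-1) + e_2·(-1) + e_3·(-2) + e_4·(0) = 0
Solving this homogeneous linear system for the smallest-integer solution (first nonzero entry positive) gives (3, 1, -2, -3).

(3, 1, -2, -3)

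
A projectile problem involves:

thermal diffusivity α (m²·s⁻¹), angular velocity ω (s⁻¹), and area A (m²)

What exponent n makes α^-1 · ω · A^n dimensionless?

Balance the L exponent: (2)·n from A, plus −(2) + (0) = -2 from the rest, must sum to zero.
2n − 2 = 0, so n = 1.

1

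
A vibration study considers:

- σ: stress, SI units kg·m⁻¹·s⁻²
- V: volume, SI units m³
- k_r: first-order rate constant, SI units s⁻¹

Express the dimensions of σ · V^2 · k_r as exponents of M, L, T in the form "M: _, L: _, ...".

Collect each base-dimension exponent across the product:
  M: (1) + 2·(0) + (0) = 1
  L: (-1) + 2·(3) + (0) = 5
  T: (-2) + 2·(0) + (-1) = -3
So the dimensions are [M L⁵ T⁻³].

M: 1, L: 5, T: -3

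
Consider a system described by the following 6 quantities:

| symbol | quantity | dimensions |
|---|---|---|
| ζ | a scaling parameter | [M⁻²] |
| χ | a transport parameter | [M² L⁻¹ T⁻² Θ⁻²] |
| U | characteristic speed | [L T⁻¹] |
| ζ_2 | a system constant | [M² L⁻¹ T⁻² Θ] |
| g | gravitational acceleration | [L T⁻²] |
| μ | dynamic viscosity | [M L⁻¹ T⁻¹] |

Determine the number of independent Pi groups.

2

There are 6 variables and 4 base dimensions (M, L, T, Θ).
The dimension matrix has rank 4.
Independent dimensionless groups: 6 − 4 = 2.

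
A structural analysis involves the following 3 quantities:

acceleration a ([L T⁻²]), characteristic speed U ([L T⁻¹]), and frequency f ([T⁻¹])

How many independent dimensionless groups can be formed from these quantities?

1

There are 3 variables and 2 base dimensions (L, T).
The dimension matrix has rank 2.
Independent dimensionless groups: 3 − 2 = 1.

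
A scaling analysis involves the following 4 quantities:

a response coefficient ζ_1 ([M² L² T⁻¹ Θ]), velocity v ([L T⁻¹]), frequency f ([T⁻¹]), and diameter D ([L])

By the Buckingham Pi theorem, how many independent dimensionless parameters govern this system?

There are 4 variables and 4 base dimensions (M, L, T, Θ).
The dimension matrix has rank 3 (less than 4: the dimension vectors are linearly dependent).
Independent dimensionless groups: 4 − 3 = 1.

1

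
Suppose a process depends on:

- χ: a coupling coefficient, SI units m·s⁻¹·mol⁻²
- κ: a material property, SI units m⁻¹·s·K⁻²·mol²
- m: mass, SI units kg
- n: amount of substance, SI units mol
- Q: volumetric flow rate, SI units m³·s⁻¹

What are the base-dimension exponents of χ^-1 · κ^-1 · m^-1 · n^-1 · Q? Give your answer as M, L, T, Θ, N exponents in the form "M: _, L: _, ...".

M: -1, L: 3, T: -1, Θ: 2, N: -1

Collect each base-dimension exponent across the product:
  M: −(0) − (0) − (1) − (0) + (0) = -1
  L: −(1) − (-1) − (0) − (0) + (3) = 3
  T: −(-1) − (1) − (0) − (0) + (-1) = -1
  Θ: −(0) − (-2) − (0) − (0) + (0) = 2
  N: −(-2) − (2) − (0) − (1) + (0) = -1
So the dimensions are [M⁻¹ L³ T⁻¹ Θ² N⁻¹].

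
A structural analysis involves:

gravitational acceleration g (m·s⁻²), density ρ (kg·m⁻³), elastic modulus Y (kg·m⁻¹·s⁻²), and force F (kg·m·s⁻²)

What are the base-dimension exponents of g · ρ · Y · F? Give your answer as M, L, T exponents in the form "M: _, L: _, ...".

Collect each base-dimension exponent across the product:
  M: (0) + (1) + (1) + (1) = 3
  L: (1) + (-3) + (-1) + (1) = -2
  T: (-2) + (0) + (-2) + (-2) = -6
So the dimensions are [M³ L⁻² T⁻⁶].

M: 3, L: -2, T: -6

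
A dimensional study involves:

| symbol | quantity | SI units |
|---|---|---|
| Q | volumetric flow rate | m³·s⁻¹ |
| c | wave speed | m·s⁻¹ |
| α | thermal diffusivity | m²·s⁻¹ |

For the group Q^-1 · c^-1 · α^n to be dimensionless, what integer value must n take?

2

Balance the L exponent: (2)·n from α, plus −(3) − (1) = -4 from the rest, must sum to zero.
2n − 4 = 0, so n = 2.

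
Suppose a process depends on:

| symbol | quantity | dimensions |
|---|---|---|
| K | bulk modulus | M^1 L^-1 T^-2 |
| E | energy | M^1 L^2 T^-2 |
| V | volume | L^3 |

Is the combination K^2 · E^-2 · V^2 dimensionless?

Sum the exponent of each base dimension across the product:
  M: 2·[K]_M − 2·[E]_M + 2·[V]_M = 2·(1) − 2·(1) + 2·(0) = 0
  L: 2·[K]_L − 2·[E]_L + 2·[V]_L = 2·(-1) − 2·(2) + 2·(3) = 0
  T: 2·[K]_T − 2·[E]_T + 2·[V]_T = 2·(-2) − 2·(-2) + 2·(0) = 0
  Θ: 2·[K]_Θ − 2·[E]_Θ + 2·[V]_Θ = 2·(0) − 2·(0) + 2·(0) = 0
All base exponents vanish — dimensionless.

yes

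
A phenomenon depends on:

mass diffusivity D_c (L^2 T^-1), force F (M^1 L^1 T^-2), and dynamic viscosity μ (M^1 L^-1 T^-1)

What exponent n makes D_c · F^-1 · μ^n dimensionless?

1

Balance the M exponent: (1)·n from μ, plus (0) − (1) = -1 from the rest, must sum to zero.
n − 1 = 0, so n = 1.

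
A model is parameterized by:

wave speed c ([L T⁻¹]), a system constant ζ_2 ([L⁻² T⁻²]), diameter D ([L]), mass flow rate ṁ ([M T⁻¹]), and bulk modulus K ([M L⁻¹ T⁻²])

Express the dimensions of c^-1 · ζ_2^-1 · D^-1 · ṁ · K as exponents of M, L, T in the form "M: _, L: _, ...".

M: 2, L: -1, T: 0

Collect each base-dimension exponent across the product:
  M: −(0) − (0) − (0) + (1) + (1) = 2
  L: −(1) − (-2) − (1) + (0) + (-1) = -1
  T: −(-1) − (-2) − (0) + (-1) + (-2) = 0
So the dimensions are [M² L⁻¹].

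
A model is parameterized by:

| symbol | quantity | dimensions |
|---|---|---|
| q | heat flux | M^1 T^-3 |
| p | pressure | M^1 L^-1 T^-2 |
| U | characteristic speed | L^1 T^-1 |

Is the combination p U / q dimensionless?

Sum the exponent of each base dimension across the product:
  M: −[q]_M + [p]_M + [U]_M = −(1) + (1) + (0) = 0
  L: −[q]_L + [p]_L + [U]_L = −(0) + (-1) + (1) = 0
  T: −[q]_T + [p]_T + [U]_T = −(-3) + (-2) + (-1) = 0
All base exponents vanish — dimensionless.

yes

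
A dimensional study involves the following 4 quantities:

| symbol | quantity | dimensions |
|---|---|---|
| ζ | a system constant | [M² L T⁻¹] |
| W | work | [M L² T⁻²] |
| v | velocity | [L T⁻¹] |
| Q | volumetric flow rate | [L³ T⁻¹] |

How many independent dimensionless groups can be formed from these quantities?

There are 4 variables and 3 base dimensions (M, L, T).
The dimension matrix has rank 3.
Independent dimensionless groups: 4 − 3 = 1.

1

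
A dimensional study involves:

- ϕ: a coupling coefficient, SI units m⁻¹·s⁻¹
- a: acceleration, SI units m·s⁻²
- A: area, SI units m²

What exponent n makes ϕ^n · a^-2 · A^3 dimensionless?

Balance the L exponent: (-1)·n from ϕ, plus −2·(1) + 3·(2) = 4 from the rest, must sum to zero.
−n + 4 = 0, so n = 4.

4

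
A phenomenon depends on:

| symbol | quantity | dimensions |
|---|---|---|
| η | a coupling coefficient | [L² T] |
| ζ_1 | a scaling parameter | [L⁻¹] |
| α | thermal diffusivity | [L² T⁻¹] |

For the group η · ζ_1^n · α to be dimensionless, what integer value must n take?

Balance the L exponent: (-1)·n from ζ_1, plus (2) + (2) = 4 from the rest, must sum to zero.
−n + 4 = 0, so n = 4.

4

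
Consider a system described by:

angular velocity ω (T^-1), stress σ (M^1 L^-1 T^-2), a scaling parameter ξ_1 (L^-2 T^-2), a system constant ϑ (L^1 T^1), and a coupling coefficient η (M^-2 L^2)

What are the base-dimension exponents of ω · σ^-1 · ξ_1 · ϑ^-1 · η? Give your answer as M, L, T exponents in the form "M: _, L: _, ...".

Collect each base-dimension exponent across the product:
  M: (0) − (1) + (0) − (0) + (-2) = -3
  L: (0) − (-1) + (-2) − (1) + (2) = 0
  T: (-1) − (-2) + (-2) − (1) + (0) = -2
So the dimensions are [M⁻³ T⁻²].

M: -3, L: 0, T: -2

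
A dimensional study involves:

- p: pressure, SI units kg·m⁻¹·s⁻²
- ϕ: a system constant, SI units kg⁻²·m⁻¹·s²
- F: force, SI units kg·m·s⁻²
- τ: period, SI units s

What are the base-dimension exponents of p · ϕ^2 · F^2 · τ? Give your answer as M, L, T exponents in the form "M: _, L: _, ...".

Collect each base-dimension exponent across the product:
  M: (1) + 2·(-2) + 2·(1) + (0) = -1
  L: (-1) + 2·(-1) + 2·(1) + (0) = -1
  T: (-2) + 2·(2) + 2·(-2) + (1) = -1
So the dimensions are [M⁻¹ L⁻¹ T⁻¹].

M: -1, L: -1, T: -1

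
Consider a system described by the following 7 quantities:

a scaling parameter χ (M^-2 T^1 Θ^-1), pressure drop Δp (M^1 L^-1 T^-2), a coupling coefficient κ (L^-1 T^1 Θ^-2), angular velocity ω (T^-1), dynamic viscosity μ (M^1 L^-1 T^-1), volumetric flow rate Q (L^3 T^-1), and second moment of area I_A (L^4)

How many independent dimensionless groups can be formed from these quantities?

There are 7 variables and 4 base dimensions (M, L, T, Θ).
The dimension matrix has rank 4.
Independent dimensionless groups: 7 − 4 = 3.

3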